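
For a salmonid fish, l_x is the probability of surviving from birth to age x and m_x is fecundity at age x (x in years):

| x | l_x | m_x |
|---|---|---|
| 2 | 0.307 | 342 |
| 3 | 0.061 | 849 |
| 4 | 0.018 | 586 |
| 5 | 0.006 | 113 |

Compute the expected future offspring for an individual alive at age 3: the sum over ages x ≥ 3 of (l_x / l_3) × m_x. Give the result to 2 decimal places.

l_3 = 0.061. Conditional survival from age 3 to x is l_x / l_3.
  x=3: (0.061/0.061) × 849 = 849.0000
  x=4: (0.018/0.061) × 586 = 172.9180
  x=5: (0.006/0.061) × 113 = 11.1148
Sum = 849.0000 + 172.9180 + 11.1148 = 1033.0328

1033.03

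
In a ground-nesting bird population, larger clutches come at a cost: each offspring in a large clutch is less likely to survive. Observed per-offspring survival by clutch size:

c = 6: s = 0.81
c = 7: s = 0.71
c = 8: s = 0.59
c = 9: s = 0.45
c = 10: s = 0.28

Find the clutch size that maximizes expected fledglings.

Expected fledglings = c × s(c):
  c=6: 6 × 0.81 = 4.860
  c=7: 7 × 0.71 = 4.970
  c=8: 8 × 0.59 = 4.720
  c=9: 9 × 0.45 = 4.050
  c=10: 10 × 0.28 = 2.800
Maximum at c = 7 (4.970 fledglings).

7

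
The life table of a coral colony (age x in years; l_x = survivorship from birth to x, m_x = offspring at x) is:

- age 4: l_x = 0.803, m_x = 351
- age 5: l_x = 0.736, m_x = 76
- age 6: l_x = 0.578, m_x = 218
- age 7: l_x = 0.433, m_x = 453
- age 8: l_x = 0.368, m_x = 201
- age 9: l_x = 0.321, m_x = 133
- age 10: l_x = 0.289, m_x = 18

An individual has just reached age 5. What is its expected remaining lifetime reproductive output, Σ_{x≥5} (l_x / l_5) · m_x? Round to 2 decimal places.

679.28

l_5 = 0.736. Conditional survival from age 5 to x is l_x / l_5.
  x=5: (0.736/0.736) × 76 = 76.0000
  x=6: (0.578/0.736) × 218 = 171.2011
  x=7: (0.433/0.736) × 453 = 266.5068
  x=8: (0.368/0.736) × 201 = 100.5000
  x=9: (0.321/0.736) × 133 = 58.0068
  x=10: (0.289/0.736) × 18 = 7.0679
Sum = 76.0000 + 171.2011 + 266.5068 + 100.5000 + 58.0068 + 7.0679 = 679.2826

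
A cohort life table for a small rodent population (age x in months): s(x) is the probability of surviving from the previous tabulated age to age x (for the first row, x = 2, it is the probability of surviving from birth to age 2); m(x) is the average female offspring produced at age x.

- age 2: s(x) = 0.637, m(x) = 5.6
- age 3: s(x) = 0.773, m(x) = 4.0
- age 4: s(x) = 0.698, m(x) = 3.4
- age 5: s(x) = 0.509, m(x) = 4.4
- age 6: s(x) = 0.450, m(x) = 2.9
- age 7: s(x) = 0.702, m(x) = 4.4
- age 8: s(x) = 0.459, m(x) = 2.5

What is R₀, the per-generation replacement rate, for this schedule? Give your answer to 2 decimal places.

Survivorship from birth: l_x = s_2·s_3·…·s_x.
  l_2 = 0.63700
  l_3 = 0.49240
  l_4 = 0.34370
  l_5 = 0.17494
  l_6 = 0.07872
  l_7 = 0.05526
  l_8 = 0.02537
R₀ = Σ l_x m(x):
  age 2: 0.63700 × 5.6 = 3.5672
  age 3: 0.49240 × 4.0 = 1.9696
  age 4: 0.34370 × 3.4 = 1.1686
  age 5: 0.17494 × 4.4 = 0.7697
  age 6: 0.07872 × 2.9 = 0.2283
  age 7: 0.05526 × 4.4 = 0.2431
  age 8: 0.02537 × 2.5 = 0.0634
R₀ = 3.5672 + 1.9696 + 1.1686 + 0.7697 + 0.2283 + 0.2431 + 0.0634 = 8.0100

8.01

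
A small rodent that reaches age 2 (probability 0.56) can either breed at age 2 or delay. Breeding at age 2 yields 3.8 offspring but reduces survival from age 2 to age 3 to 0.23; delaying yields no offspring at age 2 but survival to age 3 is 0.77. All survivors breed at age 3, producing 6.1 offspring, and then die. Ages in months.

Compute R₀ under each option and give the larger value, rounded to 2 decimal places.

breed at age 2: R₀ = 0.56 × (3.8 + 0.23 × 6.1) = 0.56 × 5.2030 = 2.9137
delay to age 3: R₀ = 0.56 × (0.77 × 6.1) = 0.56 × 4.6970 = 2.6303
Higher: breed at age 2 (2.9137).

2.91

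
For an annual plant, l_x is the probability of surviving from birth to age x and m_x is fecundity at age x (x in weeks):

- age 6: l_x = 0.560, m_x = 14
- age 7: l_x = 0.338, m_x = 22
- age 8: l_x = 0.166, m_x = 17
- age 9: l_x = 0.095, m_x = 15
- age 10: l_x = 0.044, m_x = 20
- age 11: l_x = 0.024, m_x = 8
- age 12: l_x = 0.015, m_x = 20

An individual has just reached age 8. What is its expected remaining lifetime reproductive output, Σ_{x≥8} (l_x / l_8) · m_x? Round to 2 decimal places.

33.85

l_8 = 0.166. Conditional survival from age 8 to x is l_x / l_8.
  x=8: (0.166/0.166) × 17 = 17.0000
  x=9: (0.095/0.166) × 15 = 8.5843
  x=10: (0.044/0.166) × 20 = 5.3012
  x=11: (0.024/0.166) × 8 = 1.1566
  x=12: (0.015/0.166) × 20 = 1.8072
Sum = 17.0000 + 8.5843 + 5.3012 + 1.1566 + 1.8072 = 33.8494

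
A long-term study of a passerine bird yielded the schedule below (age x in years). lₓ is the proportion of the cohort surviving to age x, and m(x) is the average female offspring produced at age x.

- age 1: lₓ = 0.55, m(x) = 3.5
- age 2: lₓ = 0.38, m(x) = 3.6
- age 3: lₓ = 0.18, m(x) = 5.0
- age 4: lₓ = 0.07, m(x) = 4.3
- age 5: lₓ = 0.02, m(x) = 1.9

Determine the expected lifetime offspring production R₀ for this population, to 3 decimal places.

R₀ = Σ lₓ m(x):
  age 1: 0.55 × 3.5 = 1.9250
  age 2: 0.38 × 3.6 = 1.3680
  age 3: 0.18 × 5.0 = 0.9000
  age 4: 0.07 × 4.3 = 0.3010
  age 5: 0.02 × 1.9 = 0.0380
R₀ = 1.9250 + 1.3680 + 0.9000 + 0.3010 + 0.0380 = 4.5320

4.532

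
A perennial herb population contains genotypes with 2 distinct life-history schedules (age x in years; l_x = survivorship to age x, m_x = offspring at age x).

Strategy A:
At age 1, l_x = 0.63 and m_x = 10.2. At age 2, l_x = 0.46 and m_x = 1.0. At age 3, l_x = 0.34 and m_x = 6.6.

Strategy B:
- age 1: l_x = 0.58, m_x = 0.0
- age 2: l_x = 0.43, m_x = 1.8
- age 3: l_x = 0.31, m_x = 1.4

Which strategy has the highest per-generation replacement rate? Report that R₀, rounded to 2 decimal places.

9.13

Strategy A: R₀ = 0.63×10.2 + 0.46×1.0 + 0.34×6.6 = 9.1300
Strategy B: R₀ = 0.58×0.0 + 0.43×1.8 + 0.31×1.4 = 1.2080
Highest R₀: strategy A with 9.1300.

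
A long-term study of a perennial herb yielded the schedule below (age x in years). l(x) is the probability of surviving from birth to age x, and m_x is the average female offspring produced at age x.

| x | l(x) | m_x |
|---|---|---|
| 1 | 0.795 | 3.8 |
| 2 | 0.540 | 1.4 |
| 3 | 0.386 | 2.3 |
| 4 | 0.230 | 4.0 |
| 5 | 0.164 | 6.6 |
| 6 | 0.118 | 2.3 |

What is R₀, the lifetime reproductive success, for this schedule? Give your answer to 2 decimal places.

6.94

R₀ = Σ l(x) m_x:
  age 1: 0.795 × 3.8 = 3.0210
  age 2: 0.540 × 1.4 = 0.7560
  age 3: 0.386 × 2.3 = 0.8878
  age 4: 0.230 × 4.0 = 0.9200
  age 5: 0.164 × 6.6 = 1.0824
  age 6: 0.118 × 2.3 = 0.2714
R₀ = 3.0210 + 0.7560 + 0.8878 + 0.9200 + 1.0824 + 0.2714 = 6.9386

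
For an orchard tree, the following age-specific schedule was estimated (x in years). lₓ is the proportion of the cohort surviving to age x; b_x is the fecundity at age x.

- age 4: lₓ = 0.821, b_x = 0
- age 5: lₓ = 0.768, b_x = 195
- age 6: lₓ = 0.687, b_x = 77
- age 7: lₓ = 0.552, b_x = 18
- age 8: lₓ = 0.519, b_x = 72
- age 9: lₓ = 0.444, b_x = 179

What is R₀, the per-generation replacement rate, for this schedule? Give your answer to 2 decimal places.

R₀ = Σ lₓ b_x:
  age 4: 0.821 × 0 = 0.0000
  age 5: 0.768 × 195 = 149.7600
  age 6: 0.687 × 77 = 52.8990
  age 7: 0.552 × 18 = 9.9360
  age 8: 0.519 × 72 = 37.3680
  age 9: 0.444 × 179 = 79.4760
R₀ = 0.0000 + 149.7600 + 52.8990 + 9.9360 + 37.3680 + 79.4760 = 329.4390

329.44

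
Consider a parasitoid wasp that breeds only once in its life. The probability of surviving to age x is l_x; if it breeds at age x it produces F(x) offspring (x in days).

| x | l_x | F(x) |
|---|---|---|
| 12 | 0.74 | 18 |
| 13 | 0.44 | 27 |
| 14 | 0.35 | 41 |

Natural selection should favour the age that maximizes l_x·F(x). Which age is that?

Expected offspring if breeding at age x = l_x × F(x):
  age 12: 0.74 × 18 = 13.320
  age 13: 0.44 × 27 = 11.880
  age 14: 0.35 × 41 = 14.350
Maximum at age 14 (14.350).

14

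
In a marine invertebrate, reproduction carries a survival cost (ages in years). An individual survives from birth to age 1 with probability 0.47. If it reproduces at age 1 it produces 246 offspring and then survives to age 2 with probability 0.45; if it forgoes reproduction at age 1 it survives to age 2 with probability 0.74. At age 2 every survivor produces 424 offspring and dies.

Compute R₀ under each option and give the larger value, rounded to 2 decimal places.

205.30

breed at age 1: R₀ = 0.47 × (246 + 0.45 × 424) = 0.47 × 436.8000 = 205.2960
delay to age 2: R₀ = 0.47 × (0.74 × 424) = 0.47 × 313.7600 = 147.4672
Higher: breed at age 1 (205.2960).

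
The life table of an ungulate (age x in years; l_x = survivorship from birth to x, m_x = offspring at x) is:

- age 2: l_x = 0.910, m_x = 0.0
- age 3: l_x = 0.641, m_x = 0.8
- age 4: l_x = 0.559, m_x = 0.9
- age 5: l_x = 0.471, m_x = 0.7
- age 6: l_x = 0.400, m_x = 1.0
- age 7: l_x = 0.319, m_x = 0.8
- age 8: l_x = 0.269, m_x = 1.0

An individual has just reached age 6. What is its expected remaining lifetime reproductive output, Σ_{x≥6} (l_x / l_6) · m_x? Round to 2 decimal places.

2.31

l_6 = 0.400. Conditional survival from age 6 to x is l_x / l_6.
  x=6: (0.400/0.400) × 1.0 = 1.0000
  x=7: (0.319/0.400) × 0.8 = 0.6380
  x=8: (0.269/0.400) × 1.0 = 0.6725
Sum = 1.0000 + 0.6380 + 0.6725 = 2.3105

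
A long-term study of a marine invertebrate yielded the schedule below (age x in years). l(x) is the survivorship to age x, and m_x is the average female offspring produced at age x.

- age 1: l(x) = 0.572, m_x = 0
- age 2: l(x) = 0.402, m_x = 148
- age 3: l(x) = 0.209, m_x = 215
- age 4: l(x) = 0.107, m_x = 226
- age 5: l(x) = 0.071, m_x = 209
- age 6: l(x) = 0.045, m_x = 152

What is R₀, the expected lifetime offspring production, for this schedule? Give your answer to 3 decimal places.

150.292

R₀ = Σ l(x) m_x:
  age 1: 0.572 × 0 = 0.0000
  age 2: 0.402 × 148 = 59.4960
  age 3: 0.209 × 215 = 44.9350
  age 4: 0.107 × 226 = 24.1820
  age 5: 0.071 × 209 = 14.8390
  age 6: 0.045 × 152 = 6.8400
R₀ = 0.0000 + 59.4960 + 44.9350 + 24.1820 + 14.8390 + 6.8400 = 150.2920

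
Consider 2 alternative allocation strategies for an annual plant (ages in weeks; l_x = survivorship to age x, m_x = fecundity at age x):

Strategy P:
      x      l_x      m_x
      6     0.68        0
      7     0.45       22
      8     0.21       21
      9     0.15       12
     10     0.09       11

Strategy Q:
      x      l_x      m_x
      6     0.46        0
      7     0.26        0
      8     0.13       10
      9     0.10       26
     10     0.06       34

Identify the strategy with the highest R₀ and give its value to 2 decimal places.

17.10

Strategy P: R₀ = 0.68×0 + 0.45×22 + 0.21×21 + 0.15×12 + 0.09×11 = 17.1000
Strategy Q: R₀ = 0.46×0 + 0.26×0 + 0.13×10 + 0.10×26 + 0.06×34 = 5.9400
Highest R₀: strategy P with 17.1000.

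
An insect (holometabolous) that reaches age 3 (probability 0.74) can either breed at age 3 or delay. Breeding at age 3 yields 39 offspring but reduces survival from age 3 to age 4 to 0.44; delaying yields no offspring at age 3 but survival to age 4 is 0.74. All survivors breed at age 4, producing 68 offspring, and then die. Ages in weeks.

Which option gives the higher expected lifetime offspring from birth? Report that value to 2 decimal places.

51.00

breed at age 3: R₀ = 0.74 × (39 + 0.44 × 68) = 0.74 × 68.9200 = 51.0008
delay to age 4: R₀ = 0.74 × (0.74 × 68) = 0.74 × 50.3200 = 37.2368
Higher: breed at age 3 (51.0008).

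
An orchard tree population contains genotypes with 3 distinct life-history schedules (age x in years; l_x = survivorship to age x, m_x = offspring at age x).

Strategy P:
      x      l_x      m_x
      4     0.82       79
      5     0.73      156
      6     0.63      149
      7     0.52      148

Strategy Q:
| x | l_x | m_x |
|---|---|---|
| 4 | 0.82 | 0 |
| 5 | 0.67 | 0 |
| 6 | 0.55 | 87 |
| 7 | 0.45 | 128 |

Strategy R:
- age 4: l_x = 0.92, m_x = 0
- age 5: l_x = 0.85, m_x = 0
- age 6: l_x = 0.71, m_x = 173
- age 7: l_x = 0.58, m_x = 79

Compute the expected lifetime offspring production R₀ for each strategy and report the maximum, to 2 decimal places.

Strategy P: R₀ = 0.82×79 + 0.73×156 + 0.63×149 + 0.52×148 = 349.4900
Strategy Q: R₀ = 0.82×0 + 0.67×0 + 0.55×87 + 0.45×128 = 105.4500
Strategy R: R₀ = 0.92×0 + 0.85×0 + 0.71×173 + 0.58×79 = 168.6500
Highest R₀: strategy P with 349.4900.

349.49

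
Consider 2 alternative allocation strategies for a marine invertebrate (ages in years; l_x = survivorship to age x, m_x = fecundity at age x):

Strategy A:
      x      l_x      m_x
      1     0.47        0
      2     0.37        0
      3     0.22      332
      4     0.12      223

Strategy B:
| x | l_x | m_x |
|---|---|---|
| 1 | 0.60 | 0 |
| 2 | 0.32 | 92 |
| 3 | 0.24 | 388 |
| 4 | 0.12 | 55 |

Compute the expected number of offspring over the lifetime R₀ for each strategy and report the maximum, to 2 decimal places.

Strategy A: R₀ = 0.47×0 + 0.37×0 + 0.22×332 + 0.12×223 = 99.8000
Strategy B: R₀ = 0.60×0 + 0.32×92 + 0.24×388 + 0.12×55 = 129.1600
Highest R₀: strategy B with 129.1600.

129.16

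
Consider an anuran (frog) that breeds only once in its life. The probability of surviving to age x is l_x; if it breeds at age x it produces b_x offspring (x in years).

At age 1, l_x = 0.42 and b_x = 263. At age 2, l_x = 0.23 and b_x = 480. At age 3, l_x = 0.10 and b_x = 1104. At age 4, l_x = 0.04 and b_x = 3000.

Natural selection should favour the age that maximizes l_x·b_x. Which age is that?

4

Expected offspring if breeding at age x = l_x × b_x:
  age 1: 0.42 × 263 = 110.460
  age 2: 0.23 × 480 = 110.400
  age 3: 0.10 × 1104 = 110.400
  age 4: 0.04 × 3000 = 120.000
Maximum at age 4 (120.000).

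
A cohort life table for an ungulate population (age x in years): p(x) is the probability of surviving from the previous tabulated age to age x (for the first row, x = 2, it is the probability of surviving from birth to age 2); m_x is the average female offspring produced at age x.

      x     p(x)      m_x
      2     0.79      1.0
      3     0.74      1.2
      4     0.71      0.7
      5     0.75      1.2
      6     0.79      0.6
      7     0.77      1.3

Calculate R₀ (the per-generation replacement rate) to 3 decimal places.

2.549

Survivorship from birth: l_x = p_2·p_3·…·p_x.
  l_2 = 0.79000
  l_3 = 0.58460
  l_4 = 0.41507
  l_5 = 0.31130
  l_6 = 0.24593
  l_7 = 0.18936
R₀ = Σ l_x m_x:
  age 2: 0.79000 × 1.0 = 0.7900
  age 3: 0.58460 × 1.2 = 0.7015
  age 4: 0.41507 × 0.7 = 0.2905
  age 5: 0.31130 × 1.2 = 0.3736
  age 6: 0.24593 × 0.6 = 0.1476
  age 7: 0.18936 × 1.3 = 0.2462
R₀ = 0.7900 + 0.7015 + 0.2905 + 0.3736 + 0.1476 + 0.2462 = 2.5494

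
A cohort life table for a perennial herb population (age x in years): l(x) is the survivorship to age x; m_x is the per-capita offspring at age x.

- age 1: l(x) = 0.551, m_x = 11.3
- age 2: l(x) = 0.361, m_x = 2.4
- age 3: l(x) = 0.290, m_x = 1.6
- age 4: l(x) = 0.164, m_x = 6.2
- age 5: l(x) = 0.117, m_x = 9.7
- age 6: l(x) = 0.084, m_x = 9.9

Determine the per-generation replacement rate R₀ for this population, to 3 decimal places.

10.540

R₀ = Σ l(x) m_x:
  age 1: 0.551 × 11.3 = 6.2263
  age 2: 0.361 × 2.4 = 0.8664
  age 3: 0.290 × 1.6 = 0.4640
  age 4: 0.164 × 6.2 = 1.0168
  age 5: 0.117 × 9.7 = 1.1349
  age 6: 0.084 × 9.9 = 0.8316
R₀ = 6.2263 + 0.8664 + 0.4640 + 1.0168 + 1.1349 + 0.8316 = 10.5400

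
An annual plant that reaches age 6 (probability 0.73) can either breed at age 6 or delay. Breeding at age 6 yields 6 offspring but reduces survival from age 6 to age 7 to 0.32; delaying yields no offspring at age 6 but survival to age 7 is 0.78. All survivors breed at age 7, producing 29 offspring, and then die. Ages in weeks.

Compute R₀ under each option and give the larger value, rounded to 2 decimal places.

16.51

breed at age 6: R₀ = 0.73 × (6 + 0.32 × 29) = 0.73 × 15.2800 = 11.1544
delay to age 7: R₀ = 0.73 × (0.78 × 29) = 0.73 × 22.6200 = 16.5126
Higher: delay to age 7 (16.5126).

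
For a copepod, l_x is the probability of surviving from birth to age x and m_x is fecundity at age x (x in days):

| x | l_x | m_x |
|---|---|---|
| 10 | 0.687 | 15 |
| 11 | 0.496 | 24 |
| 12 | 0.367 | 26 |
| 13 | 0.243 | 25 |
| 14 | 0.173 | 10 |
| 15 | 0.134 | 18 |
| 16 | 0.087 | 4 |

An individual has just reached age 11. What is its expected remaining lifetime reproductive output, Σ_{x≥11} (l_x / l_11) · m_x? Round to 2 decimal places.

64.54

l_11 = 0.496. Conditional survival from age 11 to x is l_x / l_11.
  x=11: (0.496/0.496) × 24 = 24.0000
  x=12: (0.367/0.496) × 26 = 19.2379
  x=13: (0.243/0.496) × 25 = 12.2480
  x=14: (0.173/0.496) × 10 = 3.4879
  x=15: (0.134/0.496) × 18 = 4.8629
  x=16: (0.087/0.496) × 4 = 0.7016
Sum = 24.0000 + 19.2379 + 12.2480 + 3.4879 + 4.8629 + 0.7016 = 64.5383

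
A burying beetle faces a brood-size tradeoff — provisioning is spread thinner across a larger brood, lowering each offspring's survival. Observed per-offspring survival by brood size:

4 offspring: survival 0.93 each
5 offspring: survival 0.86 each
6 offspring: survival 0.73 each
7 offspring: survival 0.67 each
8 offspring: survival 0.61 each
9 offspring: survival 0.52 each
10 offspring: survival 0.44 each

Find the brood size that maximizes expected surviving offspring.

Expected surviving offspring = c × s(c):
  c=4: 4 × 0.93 = 3.720
  c=5: 5 × 0.86 = 4.300
  c=6: 6 × 0.73 = 4.380
  c=7: 7 × 0.67 = 4.690
  c=8: 8 × 0.61 = 4.880
  c=9: 9 × 0.52 = 4.680
  c=10: 10 × 0.44 = 4.400
Maximum at c = 8 (4.880 surviving offspring).

8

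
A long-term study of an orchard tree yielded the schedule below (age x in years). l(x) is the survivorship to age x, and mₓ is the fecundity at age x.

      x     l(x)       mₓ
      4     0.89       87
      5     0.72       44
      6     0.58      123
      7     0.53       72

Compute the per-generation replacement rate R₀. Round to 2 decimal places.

R₀ = Σ l(x) mₓ:
  age 4: 0.89 × 87 = 77.4300
  age 5: 0.72 × 44 = 31.6800
  age 6: 0.58 × 123 = 71.3400
  age 7: 0.53 × 72 = 38.1600
R₀ = 77.4300 + 31.6800 + 71.3400 + 38.1600 = 218.6100

218.61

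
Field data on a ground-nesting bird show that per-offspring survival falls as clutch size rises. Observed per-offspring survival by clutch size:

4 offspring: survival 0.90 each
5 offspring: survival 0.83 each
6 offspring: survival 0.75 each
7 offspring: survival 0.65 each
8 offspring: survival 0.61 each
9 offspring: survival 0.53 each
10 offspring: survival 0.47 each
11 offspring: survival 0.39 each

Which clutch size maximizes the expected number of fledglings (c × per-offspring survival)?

Expected fledglings = c × s(c):
  c=4: 4 × 0.90 = 3.600
  c=5: 5 × 0.83 = 4.150
  c=6: 6 × 0.75 = 4.500
  c=7: 7 × 0.65 = 4.550
  c=8: 8 × 0.61 = 4.880
  c=9: 9 × 0.53 = 4.770
  c=10: 10 × 0.47 = 4.700
  c=11: 11 × 0.39 = 4.290
Maximum at c = 8 (4.880 fledglings).

8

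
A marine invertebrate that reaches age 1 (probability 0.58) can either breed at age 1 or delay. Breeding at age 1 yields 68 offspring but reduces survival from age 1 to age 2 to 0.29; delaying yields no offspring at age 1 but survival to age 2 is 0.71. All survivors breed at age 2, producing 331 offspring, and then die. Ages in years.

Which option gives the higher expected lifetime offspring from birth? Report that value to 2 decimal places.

136.31

breed at age 1: R₀ = 0.58 × (68 + 0.29 × 331) = 0.58 × 163.9900 = 95.1142
delay to age 2: R₀ = 0.58 × (0.71 × 331) = 0.58 × 235.0100 = 136.3058
Higher: delay to age 2 (136.3058).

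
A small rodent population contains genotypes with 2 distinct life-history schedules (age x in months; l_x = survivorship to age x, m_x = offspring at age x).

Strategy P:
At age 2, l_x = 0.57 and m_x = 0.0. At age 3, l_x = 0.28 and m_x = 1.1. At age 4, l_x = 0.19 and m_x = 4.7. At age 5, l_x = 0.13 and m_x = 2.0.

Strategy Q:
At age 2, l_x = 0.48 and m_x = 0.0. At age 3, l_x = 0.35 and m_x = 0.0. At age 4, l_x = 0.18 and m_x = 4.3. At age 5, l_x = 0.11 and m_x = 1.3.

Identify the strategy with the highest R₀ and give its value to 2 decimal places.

Strategy P: R₀ = 0.57×0.0 + 0.28×1.1 + 0.19×4.7 + 0.13×2.0 = 1.4610
Strategy Q: R₀ = 0.48×0.0 + 0.35×0.0 + 0.18×4.3 + 0.11×1.3 = 0.9170
Highest R₀: strategy P with 1.4610.

1.46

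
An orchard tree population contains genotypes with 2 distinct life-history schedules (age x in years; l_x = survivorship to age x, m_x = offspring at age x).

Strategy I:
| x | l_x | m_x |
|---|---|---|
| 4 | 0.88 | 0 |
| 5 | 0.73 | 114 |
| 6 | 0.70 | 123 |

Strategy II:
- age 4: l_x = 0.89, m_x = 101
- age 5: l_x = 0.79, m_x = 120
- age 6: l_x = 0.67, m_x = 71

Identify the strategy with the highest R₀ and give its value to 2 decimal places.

Strategy I: R₀ = 0.88×0 + 0.73×114 + 0.70×123 = 169.3200
Strategy II: R₀ = 0.89×101 + 0.79×120 + 0.67×71 = 232.2600
Highest R₀: strategy II with 232.2600.

232.26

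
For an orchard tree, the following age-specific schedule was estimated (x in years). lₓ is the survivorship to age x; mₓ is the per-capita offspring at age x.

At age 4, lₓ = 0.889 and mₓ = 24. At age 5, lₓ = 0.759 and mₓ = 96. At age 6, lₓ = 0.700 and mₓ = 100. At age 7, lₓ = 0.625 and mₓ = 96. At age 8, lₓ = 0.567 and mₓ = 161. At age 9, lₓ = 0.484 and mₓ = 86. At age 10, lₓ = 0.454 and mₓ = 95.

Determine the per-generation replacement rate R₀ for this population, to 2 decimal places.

R₀ = Σ lₓ mₓ:
  age 4: 0.889 × 24 = 21.3360
  age 5: 0.759 × 96 = 72.8640
  age 6: 0.700 × 100 = 70.0000
  age 7: 0.625 × 96 = 60.0000
  age 8: 0.567 × 161 = 91.2870
  age 9: 0.484 × 86 = 41.6240
  age 10: 0.454 × 95 = 43.1300
R₀ = 21.3360 + 72.8640 + 70.0000 + 60.0000 + 91.2870 + 41.6240 + 43.1300 = 400.2410

400.24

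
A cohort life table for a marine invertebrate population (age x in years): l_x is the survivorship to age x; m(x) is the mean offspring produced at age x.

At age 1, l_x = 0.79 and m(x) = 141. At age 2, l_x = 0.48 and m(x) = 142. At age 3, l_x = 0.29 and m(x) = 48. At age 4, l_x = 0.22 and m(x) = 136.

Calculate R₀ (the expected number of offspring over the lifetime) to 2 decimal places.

R₀ = Σ l_x m(x):
  age 1: 0.79 × 141 = 111.3900
  age 2: 0.48 × 142 = 68.1600
  age 3: 0.29 × 48 = 13.9200
  age 4: 0.22 × 136 = 29.9200
R₀ = 111.3900 + 68.1600 + 13.9200 + 29.9200 = 223.3900

223.39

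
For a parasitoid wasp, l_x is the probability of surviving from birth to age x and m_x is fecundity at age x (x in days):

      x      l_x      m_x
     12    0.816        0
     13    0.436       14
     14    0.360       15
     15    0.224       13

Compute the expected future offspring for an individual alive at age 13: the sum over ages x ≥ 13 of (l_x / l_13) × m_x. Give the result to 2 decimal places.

33.06

l_13 = 0.436. Conditional survival from age 13 to x is l_x / l_13.
  x=13: (0.436/0.436) × 14 = 14.0000
  x=14: (0.360/0.436) × 15 = 12.3853
  x=15: (0.224/0.436) × 13 = 6.6789
Sum = 14.0000 + 12.3853 + 6.6789 = 33.0642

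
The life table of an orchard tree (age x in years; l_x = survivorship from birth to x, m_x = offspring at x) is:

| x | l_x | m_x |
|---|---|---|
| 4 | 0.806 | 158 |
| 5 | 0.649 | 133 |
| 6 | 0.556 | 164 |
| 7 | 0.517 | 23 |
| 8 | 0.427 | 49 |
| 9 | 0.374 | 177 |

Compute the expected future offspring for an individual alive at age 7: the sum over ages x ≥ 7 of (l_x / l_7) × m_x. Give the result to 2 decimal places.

191.51

l_7 = 0.517. Conditional survival from age 7 to x is l_x / l_7.
  x=7: (0.517/0.517) × 23 = 23.0000
  x=8: (0.427/0.517) × 49 = 40.4700
  x=9: (0.374/0.517) × 177 = 128.0426
Sum = 23.0000 + 40.4700 + 128.0426 = 191.5126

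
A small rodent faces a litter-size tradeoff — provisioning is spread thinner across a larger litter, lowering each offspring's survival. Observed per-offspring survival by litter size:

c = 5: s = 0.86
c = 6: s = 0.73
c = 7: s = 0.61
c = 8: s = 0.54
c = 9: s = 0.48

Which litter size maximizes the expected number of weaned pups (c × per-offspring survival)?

Expected weaned pups = c × s(c):
  c=5: 5 × 0.86 = 4.300
  c=6: 6 × 0.73 = 4.380
  c=7: 7 × 0.61 = 4.270
  c=8: 8 × 0.54 = 4.320
  c=9: 9 × 0.48 = 4.320
Maximum at c = 6 (4.380 weaned pups).

6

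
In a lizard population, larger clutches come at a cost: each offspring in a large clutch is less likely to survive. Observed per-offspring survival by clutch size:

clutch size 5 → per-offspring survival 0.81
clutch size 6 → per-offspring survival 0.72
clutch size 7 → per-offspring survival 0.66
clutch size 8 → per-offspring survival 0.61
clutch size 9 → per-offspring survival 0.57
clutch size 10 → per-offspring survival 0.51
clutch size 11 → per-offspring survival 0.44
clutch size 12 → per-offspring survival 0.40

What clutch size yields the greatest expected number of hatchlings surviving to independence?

9

Expected hatchlings surviving to independence = c × s(c):
  c=5: 5 × 0.81 = 4.050
  c=6: 6 × 0.72 = 4.320
  c=7: 7 × 0.66 = 4.620
  c=8: 8 × 0.61 = 4.880
  c=9: 9 × 0.57 = 5.130
  c=10: 10 × 0.51 = 5.100
  c=11: 11 × 0.44 = 4.840
  c=12: 12 × 0.40 = 4.800
Maximum at c = 9 (5.130 hatchlings surviving to independence).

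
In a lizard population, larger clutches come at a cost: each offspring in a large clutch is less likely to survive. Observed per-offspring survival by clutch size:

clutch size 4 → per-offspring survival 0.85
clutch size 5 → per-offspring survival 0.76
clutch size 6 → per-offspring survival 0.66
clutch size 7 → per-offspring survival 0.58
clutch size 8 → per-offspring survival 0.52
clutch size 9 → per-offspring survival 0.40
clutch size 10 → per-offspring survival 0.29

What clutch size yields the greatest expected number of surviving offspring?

Expected surviving offspring = c × s(c):
  c=4: 4 × 0.85 = 3.400
  c=5: 5 × 0.76 = 3.800
  c=6: 6 × 0.66 = 3.960
  c=7: 7 × 0.58 = 4.060
  c=8: 8 × 0.52 = 4.160
  c=9: 9 × 0.40 = 3.600
  c=10: 10 × 0.29 = 2.900
Maximum at c = 8 (4.160 surviving offspring).

8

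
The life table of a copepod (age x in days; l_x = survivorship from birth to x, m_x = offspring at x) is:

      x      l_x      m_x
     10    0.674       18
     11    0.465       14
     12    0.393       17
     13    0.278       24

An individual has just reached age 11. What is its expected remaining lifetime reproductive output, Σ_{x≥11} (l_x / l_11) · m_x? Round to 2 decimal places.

l_11 = 0.465. Conditional survival from age 11 to x is l_x / l_11.
  x=11: (0.465/0.465) × 14 = 14.0000
  x=12: (0.393/0.465) × 17 = 14.3677
  x=13: (0.278/0.465) × 24 = 14.3484
Sum = 14.0000 + 14.3677 + 14.3484 = 42.7161

42.72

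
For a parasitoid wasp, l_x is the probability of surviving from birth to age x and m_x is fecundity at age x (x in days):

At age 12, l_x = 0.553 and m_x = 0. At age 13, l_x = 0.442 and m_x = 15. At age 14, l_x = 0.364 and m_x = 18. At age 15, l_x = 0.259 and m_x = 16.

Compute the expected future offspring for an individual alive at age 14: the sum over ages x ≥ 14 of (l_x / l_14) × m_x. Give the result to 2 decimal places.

l_14 = 0.364. Conditional survival from age 14 to x is l_x / l_14.
  x=14: (0.364/0.364) × 18 = 18.0000
  x=15: (0.259/0.364) × 16 = 11.3846
Sum = 18.0000 + 11.3846 = 29.3846

29.38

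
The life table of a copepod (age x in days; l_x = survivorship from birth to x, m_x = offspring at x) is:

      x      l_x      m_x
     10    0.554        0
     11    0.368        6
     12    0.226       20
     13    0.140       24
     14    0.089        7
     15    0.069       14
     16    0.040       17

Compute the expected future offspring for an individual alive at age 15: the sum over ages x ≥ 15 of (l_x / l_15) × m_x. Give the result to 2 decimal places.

23.86

l_15 = 0.069. Conditional survival from age 15 to x is l_x / l_15.
  x=15: (0.069/0.069) × 14 = 14.0000
  x=16: (0.040/0.069) × 17 = 9.8551
Sum = 14.0000 + 9.8551 = 23.8551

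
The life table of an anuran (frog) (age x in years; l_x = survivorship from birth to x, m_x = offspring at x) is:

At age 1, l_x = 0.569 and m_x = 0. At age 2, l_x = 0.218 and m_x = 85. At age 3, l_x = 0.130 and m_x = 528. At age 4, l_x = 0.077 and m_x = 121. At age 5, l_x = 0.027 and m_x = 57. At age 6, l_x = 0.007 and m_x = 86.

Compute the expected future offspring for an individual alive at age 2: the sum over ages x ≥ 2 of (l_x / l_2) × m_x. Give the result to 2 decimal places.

452.42

l_2 = 0.218. Conditional survival from age 2 to x is l_x / l_2.
  x=2: (0.218/0.218) × 85 = 85.0000
  x=3: (0.130/0.218) × 528 = 314.8624
  x=4: (0.077/0.218) × 121 = 42.7385
  x=5: (0.027/0.218) × 57 = 7.0596
  x=6: (0.007/0.218) × 86 = 2.7615
Sum = 85.0000 + 314.8624 + 42.7385 + 7.0596 + 2.7615 = 452.4220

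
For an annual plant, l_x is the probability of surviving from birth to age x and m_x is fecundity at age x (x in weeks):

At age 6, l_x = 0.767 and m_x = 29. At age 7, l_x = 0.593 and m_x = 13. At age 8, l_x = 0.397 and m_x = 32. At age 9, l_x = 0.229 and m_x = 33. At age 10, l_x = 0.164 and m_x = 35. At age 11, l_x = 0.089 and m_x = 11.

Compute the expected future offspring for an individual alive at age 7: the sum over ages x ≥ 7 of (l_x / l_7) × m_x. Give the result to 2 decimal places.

58.50

l_7 = 0.593. Conditional survival from age 7 to x is l_x / l_7.
  x=7: (0.593/0.593) × 13 = 13.0000
  x=8: (0.397/0.593) × 32 = 21.4233
  x=9: (0.229/0.593) × 33 = 12.7437
  x=10: (0.164/0.593) × 35 = 9.6796
  x=11: (0.089/0.593) × 11 = 1.6509
Sum = 13.0000 + 21.4233 + 12.7437 + 9.6796 + 1.6509 = 58.4975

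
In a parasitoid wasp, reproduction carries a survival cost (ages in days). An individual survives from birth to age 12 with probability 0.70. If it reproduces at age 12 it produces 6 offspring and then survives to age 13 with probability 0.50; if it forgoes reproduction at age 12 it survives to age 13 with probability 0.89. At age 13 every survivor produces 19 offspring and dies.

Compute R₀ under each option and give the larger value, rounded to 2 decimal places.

breed at age 12: R₀ = 0.70 × (6 + 0.50 × 19) = 0.70 × 15.5000 = 10.8500
delay to age 13: R₀ = 0.70 × (0.89 × 19) = 0.70 × 16.9100 = 11.8370
Higher: delay to age 13 (11.8370).

11.84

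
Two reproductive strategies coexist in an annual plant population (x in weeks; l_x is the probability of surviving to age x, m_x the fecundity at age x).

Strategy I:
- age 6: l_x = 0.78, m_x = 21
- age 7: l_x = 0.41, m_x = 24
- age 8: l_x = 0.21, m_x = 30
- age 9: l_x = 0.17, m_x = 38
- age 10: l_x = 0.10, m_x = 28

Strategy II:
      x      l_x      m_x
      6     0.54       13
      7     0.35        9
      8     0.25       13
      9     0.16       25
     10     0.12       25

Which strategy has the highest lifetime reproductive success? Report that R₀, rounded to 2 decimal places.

41.78

Strategy I: R₀ = 0.78×21 + 0.41×24 + 0.21×30 + 0.17×38 + 0.10×28 = 41.7800
Strategy II: R₀ = 0.54×13 + 0.35×9 + 0.25×13 + 0.16×25 + 0.12×25 = 20.4200
Highest R₀: strategy I with 41.7800.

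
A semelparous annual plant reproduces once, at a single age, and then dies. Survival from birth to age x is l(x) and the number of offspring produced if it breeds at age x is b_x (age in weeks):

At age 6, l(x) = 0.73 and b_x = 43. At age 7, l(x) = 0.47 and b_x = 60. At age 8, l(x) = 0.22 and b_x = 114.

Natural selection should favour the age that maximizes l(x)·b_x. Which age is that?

Expected offspring if breeding at age x = l(x) × b_x:
  age 6: 0.73 × 43 = 31.390
  age 7: 0.47 × 60 = 28.200
  age 8: 0.22 × 114 = 25.080
Maximum at age 6 (31.390).

6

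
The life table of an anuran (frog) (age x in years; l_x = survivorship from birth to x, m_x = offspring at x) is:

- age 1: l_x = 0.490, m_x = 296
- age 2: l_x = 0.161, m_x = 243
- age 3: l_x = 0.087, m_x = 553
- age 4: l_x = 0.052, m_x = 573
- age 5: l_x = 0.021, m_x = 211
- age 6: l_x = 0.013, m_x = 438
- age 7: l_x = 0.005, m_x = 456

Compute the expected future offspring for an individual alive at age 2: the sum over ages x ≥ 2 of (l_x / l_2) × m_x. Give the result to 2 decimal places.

803.94

l_2 = 0.161. Conditional survival from age 2 to x is l_x / l_2.
  x=2: (0.161/0.161) × 243 = 243.0000
  x=3: (0.087/0.161) × 553 = 298.8261
  x=4: (0.052/0.161) × 573 = 185.0683
  x=5: (0.021/0.161) × 211 = 27.5217
  x=6: (0.013/0.161) × 438 = 35.3665
  x=7: (0.005/0.161) × 456 = 14.1615
Sum = 243.0000 + 298.8261 + 185.0683 + 27.5217 + 35.3665 + 14.1615 = 803.9441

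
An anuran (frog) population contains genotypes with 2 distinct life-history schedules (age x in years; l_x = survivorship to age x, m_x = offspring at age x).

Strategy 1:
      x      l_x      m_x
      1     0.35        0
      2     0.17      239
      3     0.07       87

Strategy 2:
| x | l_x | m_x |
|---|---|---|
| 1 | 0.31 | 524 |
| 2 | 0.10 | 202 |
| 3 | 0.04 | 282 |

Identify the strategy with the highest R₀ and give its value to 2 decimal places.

193.92

Strategy 1: R₀ = 0.35×0 + 0.17×239 + 0.07×87 = 46.7200
Strategy 2: R₀ = 0.31×524 + 0.10×202 + 0.04×282 = 193.9200
Highest R₀: strategy 2 with 193.9200.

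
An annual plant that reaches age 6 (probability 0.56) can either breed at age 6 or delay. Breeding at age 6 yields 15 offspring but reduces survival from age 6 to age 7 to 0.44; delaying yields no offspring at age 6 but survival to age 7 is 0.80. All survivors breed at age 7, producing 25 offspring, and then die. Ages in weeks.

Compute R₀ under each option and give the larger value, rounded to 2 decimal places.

14.56

breed at age 6: R₀ = 0.56 × (15 + 0.44 × 25) = 0.56 × 26.0000 = 14.5600
delay to age 7: R₀ = 0.56 × (0.80 × 25) = 0.56 × 20.0000 = 11.2000
Higher: breed at age 6 (14.5600).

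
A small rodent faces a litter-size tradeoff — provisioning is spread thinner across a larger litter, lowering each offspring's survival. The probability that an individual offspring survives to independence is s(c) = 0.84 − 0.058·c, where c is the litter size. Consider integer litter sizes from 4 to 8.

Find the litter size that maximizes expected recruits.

Expected recruits = c × s(c):
  c=4: 4 × 0.608 = 2.432
  c=5: 5 × 0.550 = 2.750
  c=6: 6 × 0.492 = 2.952
  c=7: 7 × 0.434 = 3.038
  c=8: 8 × 0.376 = 3.008
Maximum at c = 7 (3.038 recruits).

7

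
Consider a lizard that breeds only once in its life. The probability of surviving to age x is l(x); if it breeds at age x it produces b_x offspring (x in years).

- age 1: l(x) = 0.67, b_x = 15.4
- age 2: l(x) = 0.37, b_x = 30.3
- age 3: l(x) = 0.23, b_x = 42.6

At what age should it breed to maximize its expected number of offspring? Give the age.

2

Expected offspring if breeding at age x = l(x) × b_x:
  age 1: 0.67 × 15.4 = 10.318
  age 2: 0.37 × 30.3 = 11.211
  age 3: 0.23 × 42.6 = 9.798
Maximum at age 2 (11.211).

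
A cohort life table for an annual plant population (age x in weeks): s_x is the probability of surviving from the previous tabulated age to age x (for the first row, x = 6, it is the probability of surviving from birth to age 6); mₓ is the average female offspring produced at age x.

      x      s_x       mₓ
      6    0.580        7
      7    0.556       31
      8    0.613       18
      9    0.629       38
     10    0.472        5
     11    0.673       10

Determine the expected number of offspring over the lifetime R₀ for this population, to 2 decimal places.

Survivorship from birth: l_x = s_6·s_7·…·s_x.
  l_6 = 0.58000
  l_7 = 0.32248
  l_8 = 0.19768
  l_9 = 0.12434
  l_10 = 0.05869
  l_11 = 0.03950
R₀ = Σ l_x mₓ:
  age 6: 0.58000 × 7 = 4.0600
  age 7: 0.32248 × 31 = 9.9969
  age 8: 0.19768 × 18 = 3.5582
  age 9: 0.12434 × 38 = 4.7249
  age 10: 0.05869 × 5 = 0.2934
  age 11: 0.03950 × 10 = 0.3950
R₀ = 4.0600 + 9.9969 + 3.5582 + 4.7249 + 0.2934 + 0.3950 = 23.0285

23.03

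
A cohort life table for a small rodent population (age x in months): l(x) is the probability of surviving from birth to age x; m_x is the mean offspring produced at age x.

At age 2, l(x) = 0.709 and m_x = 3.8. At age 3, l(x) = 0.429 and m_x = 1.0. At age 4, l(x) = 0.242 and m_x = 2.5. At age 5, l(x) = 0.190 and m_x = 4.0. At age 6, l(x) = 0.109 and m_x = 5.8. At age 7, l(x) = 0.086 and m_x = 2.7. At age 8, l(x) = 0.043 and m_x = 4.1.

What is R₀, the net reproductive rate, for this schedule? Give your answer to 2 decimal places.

R₀ = Σ l(x) m_x:
  age 2: 0.709 × 3.8 = 2.6942
  age 3: 0.429 × 1.0 = 0.4290
  age 4: 0.242 × 2.5 = 0.6050
  age 5: 0.190 × 4.0 = 0.7600
  age 6: 0.109 × 5.8 = 0.6322
  age 7: 0.086 × 2.7 = 0.2322
  age 8: 0.043 × 4.1 = 0.1763
R₀ = 2.6942 + 0.4290 + 0.6050 + 0.7600 + 0.6322 + 0.2322 + 0.1763 = 5.5289

5.53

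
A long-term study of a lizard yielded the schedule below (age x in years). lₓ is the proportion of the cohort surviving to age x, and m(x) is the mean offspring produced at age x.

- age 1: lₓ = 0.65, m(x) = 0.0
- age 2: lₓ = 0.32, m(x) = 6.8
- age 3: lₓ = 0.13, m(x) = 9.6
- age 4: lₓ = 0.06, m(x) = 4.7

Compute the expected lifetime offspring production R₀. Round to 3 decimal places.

3.706

R₀ = Σ lₓ m(x):
  age 1: 0.65 × 0.0 = 0.0000
  age 2: 0.32 × 6.8 = 2.1760
  age 3: 0.13 × 9.6 = 1.2480
  age 4: 0.06 × 4.7 = 0.2820
R₀ = 0.0000 + 2.1760 + 1.2480 + 0.2820 = 3.7060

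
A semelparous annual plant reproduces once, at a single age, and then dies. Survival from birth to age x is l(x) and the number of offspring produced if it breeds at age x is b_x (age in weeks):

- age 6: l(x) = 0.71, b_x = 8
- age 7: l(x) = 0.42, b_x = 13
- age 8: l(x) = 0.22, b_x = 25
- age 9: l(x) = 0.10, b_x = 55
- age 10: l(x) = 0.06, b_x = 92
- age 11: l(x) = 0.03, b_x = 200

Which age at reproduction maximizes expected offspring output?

Expected offspring if breeding at age x = l(x) × b_x:
  age 6: 0.71 × 8 = 5.680
  age 7: 0.42 × 13 = 5.460
  age 8: 0.22 × 25 = 5.500
  age 9: 0.10 × 55 = 5.500
  age 10: 0.06 × 92 = 5.520
  age 11: 0.03 × 200 = 6.000
Maximum at age 11 (6.000).

11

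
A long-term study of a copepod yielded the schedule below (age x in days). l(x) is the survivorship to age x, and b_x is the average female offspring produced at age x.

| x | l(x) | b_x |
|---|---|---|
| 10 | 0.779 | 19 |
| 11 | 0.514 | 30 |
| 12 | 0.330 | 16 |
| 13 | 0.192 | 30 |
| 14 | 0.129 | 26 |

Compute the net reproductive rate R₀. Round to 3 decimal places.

44.615

R₀ = Σ l(x) b_x:
  age 10: 0.779 × 19 = 14.8010
  age 11: 0.514 × 30 = 15.4200
  age 12: 0.330 × 16 = 5.2800
  age 13: 0.192 × 30 = 5.7600
  age 14: 0.129 × 26 = 3.3540
R₀ = 14.8010 + 15.4200 + 5.2800 + 5.7600 + 3.3540 = 44.6150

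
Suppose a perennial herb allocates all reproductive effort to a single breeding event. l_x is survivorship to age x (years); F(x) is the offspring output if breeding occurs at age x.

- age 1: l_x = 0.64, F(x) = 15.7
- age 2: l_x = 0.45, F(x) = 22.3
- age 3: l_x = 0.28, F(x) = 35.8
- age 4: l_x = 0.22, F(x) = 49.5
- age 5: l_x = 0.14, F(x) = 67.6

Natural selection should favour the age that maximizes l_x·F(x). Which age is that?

4

Expected offspring if breeding at age x = l_x × F(x):
  age 1: 0.64 × 15.7 = 10.048
  age 2: 0.45 × 22.3 = 10.035
  age 3: 0.28 × 35.8 = 10.024
  age 4: 0.22 × 49.5 = 10.890
  age 5: 0.14 × 67.6 = 9.464
Maximum at age 4 (10.890).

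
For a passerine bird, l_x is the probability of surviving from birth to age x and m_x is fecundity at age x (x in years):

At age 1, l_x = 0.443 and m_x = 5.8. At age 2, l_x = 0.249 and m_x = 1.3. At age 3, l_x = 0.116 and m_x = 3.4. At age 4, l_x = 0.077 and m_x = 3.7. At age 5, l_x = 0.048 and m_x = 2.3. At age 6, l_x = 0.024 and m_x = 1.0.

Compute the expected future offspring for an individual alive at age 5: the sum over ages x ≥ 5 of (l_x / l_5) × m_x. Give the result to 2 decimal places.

l_5 = 0.048. Conditional survival from age 5 to x is l_x / l_5.
  x=5: (0.048/0.048) × 2.3 = 2.3000
  x=6: (0.024/0.048) × 1.0 = 0.5000
Sum = 2.3000 + 0.5000 = 2.8000

2.80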